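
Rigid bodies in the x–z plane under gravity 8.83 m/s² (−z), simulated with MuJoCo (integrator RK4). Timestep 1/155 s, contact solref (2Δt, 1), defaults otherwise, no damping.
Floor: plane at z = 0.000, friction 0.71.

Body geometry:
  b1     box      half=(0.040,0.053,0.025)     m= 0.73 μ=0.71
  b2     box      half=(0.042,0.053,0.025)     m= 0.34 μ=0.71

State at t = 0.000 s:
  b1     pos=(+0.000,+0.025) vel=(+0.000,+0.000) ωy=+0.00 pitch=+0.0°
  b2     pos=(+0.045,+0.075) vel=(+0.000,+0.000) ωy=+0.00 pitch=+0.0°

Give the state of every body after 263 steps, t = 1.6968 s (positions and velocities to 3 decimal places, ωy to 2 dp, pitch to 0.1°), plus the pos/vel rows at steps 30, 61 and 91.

State at t = 1.6968 s:
  b1     pos=(+0.000,+0.025) vel=(+0.000,+0.000) ωy=+0.00 pitch=+0.0°
  b2     pos=(+0.151,+0.025) vel=(+0.000,+0.000) ωy=+0.00 pitch=+180.0°

Key-timestep trajectory:
   step    t(s)  b1.x    b1.z    b1.vx   b1.vz   b2.x    b2.z    b2.vx   b2.vz 
     30  0.1935   +0.000  +0.025  +0.000  +0.000   +0.063  +0.061  +0.187  -0.310
     61  0.3935   +0.000  +0.025  +0.000  +0.000   +0.104  +0.049  +0.092  -0.006
     91  0.5871   +0.000  +0.025  +0.000  +0.000   +0.127  +0.045  +0.226  -0.089


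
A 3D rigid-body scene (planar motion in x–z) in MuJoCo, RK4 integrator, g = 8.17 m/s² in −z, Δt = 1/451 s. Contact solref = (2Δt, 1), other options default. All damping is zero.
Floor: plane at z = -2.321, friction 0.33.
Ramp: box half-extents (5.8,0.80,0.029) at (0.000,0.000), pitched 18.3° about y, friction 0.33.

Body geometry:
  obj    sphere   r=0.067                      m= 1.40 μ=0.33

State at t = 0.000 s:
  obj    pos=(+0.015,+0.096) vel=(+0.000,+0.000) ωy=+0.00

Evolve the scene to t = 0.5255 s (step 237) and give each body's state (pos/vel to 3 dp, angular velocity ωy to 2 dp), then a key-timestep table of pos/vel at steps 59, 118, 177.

State at t = 0.5255 s:
  obj    pos=(+0.255,+0.017) vel=(+0.914,-0.302) ωy=+14.37

Key-timestep trajectory:
   step    t(s)  obj.x    obj.z    obj.vx   obj.vz 
     59  0.1308   +0.030  +0.091  +0.228  -0.075
    118  0.2616   +0.075  +0.076  +0.455  -0.151
    177  0.3925   +0.149  +0.052  +0.683  -0.226


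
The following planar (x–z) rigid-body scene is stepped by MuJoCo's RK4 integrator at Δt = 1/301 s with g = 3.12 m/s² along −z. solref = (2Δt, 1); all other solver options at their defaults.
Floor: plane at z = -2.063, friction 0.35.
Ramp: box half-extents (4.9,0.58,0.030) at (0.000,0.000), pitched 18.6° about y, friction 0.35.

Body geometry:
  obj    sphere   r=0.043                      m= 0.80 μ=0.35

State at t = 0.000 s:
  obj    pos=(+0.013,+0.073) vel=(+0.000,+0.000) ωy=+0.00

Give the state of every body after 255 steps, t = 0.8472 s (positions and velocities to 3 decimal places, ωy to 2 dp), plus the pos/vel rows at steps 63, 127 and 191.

State at t = 0.8472 s:
  obj    pos=(+0.255,-0.009) vel=(+0.571,-0.192) ωy=+14.00

Key-timestep trajectory:
   step    t(s)  obj.x    obj.z    obj.vx   obj.vz 
     63  0.2093   +0.028  +0.068  +0.141  -0.047
    127  0.4219   +0.073  +0.052  +0.284  -0.096
    191  0.6346   +0.149  +0.027  +0.428  -0.144


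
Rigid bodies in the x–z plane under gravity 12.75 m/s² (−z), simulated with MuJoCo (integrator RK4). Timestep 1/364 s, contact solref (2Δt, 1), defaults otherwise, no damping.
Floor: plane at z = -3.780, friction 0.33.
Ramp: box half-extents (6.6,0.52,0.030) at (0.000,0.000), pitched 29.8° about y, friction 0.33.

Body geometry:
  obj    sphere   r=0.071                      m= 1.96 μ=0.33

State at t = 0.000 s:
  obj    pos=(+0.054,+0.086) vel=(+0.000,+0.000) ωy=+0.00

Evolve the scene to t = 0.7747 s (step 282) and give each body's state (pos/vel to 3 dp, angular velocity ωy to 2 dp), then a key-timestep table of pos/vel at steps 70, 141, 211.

State at t = 0.7747 s:
  obj    pos=(+1.233,-0.590) vel=(+3.043,-1.743) ωy=+49.38

Key-timestep trajectory:
   step    t(s)  obj.x    obj.z    obj.vx   obj.vz 
     70  0.1923   +0.127  +0.044  +0.755  -0.433
    141  0.3874   +0.349  -0.083  +1.521  -0.871
    211  0.5797   +0.714  -0.292  +2.277  -1.304


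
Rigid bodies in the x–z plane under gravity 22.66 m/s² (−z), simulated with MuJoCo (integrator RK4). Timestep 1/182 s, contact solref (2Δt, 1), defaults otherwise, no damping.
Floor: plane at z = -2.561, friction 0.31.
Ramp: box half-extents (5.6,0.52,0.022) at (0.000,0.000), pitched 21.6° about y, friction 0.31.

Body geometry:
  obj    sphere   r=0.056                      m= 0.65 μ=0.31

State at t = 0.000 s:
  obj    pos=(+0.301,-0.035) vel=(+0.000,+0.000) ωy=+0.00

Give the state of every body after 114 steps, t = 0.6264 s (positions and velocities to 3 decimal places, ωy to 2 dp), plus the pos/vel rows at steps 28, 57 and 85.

State at t = 0.6264 s:
  obj    pos=(+1.388,-0.466) vel=(+3.470,-1.374) ωy=+66.63

Key-timestep trajectory:
   step    t(s)  obj.x    obj.z    obj.vx   obj.vz 
     28  0.1538   +0.367  -0.061  +0.852  -0.338
     57  0.3132   +0.573  -0.143  +1.735  -0.687
     85  0.4670   +0.905  -0.275  +2.587  -1.024


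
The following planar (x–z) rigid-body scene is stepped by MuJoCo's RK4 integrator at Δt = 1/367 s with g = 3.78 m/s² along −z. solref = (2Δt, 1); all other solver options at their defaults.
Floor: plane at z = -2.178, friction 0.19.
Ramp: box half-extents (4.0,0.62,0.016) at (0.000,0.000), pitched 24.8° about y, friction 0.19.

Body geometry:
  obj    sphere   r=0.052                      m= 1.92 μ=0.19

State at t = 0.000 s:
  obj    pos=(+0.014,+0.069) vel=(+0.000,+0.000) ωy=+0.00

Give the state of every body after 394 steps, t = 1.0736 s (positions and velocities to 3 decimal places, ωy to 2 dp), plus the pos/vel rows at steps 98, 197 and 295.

State at t = 1.0736 s:
  obj    pos=(+0.606,-0.205) vel=(+1.104,-0.510) ωy=+23.38

Key-timestep trajectory:
   step    t(s)  obj.x    obj.z    obj.vx   obj.vz 
     98  0.2670   +0.051  +0.052  +0.275  -0.127
    197  0.5368   +0.162  +0.000  +0.552  -0.255
    295  0.8038   +0.346  -0.085  +0.826  -0.382


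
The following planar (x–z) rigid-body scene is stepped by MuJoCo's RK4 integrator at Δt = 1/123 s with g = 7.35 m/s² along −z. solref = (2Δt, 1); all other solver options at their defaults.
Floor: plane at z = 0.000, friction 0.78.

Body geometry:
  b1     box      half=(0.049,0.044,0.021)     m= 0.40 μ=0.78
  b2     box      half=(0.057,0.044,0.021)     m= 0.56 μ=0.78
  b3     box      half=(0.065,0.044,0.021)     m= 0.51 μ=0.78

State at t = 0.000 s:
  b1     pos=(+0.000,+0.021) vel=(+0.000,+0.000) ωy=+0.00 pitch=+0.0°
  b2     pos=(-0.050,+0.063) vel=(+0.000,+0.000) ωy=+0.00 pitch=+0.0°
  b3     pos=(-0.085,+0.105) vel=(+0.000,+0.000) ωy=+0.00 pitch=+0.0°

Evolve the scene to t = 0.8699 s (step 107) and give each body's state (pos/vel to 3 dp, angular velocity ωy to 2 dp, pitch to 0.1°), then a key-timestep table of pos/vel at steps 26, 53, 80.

State at t = 0.8699 s:
  b1     pos=(+0.001,+0.021) vel=(+0.001,+0.000) ωy=+0.00 pitch=+0.0°
  b2     pos=(-0.064,+0.055) vel=(+0.000,-0.001) ωy=+0.04 pitch=-45.7°
  b3     pos=(-0.119,+0.061) vel=(+0.001,-0.001) ωy=+0.02 pitch=-44.6°

Key-timestep trajectory:
   step    t(s)  b1.x    b1.z    b1.vx   b1.vz   b2.x    b2.z    b2.vx   b2.vz   b3.x    b3.z    b3.vx   b3.vz 
     26  0.2114   +0.000  +0.021  +0.000  +0.001   -0.066  +0.055  -0.130  +0.005   -0.123  +0.057  -0.116  -0.092
     53  0.4309   +0.000  +0.021  +0.001  +0.000   -0.064  +0.056  -0.020  -0.013   -0.119  +0.061  -0.015  +0.008
     80  0.6504   +0.001  +0.021  +0.001  +0.000   -0.064  +0.056  +0.000  -0.001   -0.120  +0.061  +0.001  -0.001


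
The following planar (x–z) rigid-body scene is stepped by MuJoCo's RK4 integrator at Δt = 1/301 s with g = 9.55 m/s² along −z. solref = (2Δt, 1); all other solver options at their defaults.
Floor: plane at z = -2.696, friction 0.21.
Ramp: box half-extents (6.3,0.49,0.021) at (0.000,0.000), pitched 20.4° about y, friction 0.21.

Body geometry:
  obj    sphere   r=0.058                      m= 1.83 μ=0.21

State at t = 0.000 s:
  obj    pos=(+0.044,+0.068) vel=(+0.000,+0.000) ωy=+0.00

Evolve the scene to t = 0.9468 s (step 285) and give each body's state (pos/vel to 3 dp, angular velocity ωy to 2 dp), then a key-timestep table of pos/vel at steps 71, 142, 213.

State at t = 0.9468 s:
  obj    pos=(+1.043,-0.304) vel=(+2.110,-0.785) ωy=+38.81

Key-timestep trajectory:
   step    t(s)  obj.x    obj.z    obj.vx   obj.vz 
     71  0.2359   +0.106  +0.045  +0.526  -0.196
    142  0.4718   +0.292  -0.024  +1.051  -0.391
    213  0.7076   +0.602  -0.140  +1.577  -0.587


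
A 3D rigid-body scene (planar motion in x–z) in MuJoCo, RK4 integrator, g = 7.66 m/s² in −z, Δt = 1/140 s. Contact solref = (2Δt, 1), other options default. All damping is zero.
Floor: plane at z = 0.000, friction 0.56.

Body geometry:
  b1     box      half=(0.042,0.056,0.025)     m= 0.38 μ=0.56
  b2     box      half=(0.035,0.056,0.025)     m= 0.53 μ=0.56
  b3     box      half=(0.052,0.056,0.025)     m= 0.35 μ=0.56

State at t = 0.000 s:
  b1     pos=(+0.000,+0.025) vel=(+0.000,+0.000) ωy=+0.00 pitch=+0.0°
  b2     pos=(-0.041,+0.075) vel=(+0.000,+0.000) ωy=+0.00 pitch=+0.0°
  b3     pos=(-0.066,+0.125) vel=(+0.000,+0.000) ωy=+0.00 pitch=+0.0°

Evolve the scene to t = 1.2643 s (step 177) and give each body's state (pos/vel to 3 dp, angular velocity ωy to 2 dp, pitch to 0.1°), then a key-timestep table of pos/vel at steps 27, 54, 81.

State at t = 1.2643 s:
  b1     pos=(+0.000,+0.025) vel=(+0.000,+0.000) ωy=+0.00 pitch=+0.0°
  b2     pos=(-0.075,+0.035) vel=(+0.000,+0.000) ωy=+0.00 pitch=-90.0°
  b3     pos=(-0.235,+0.025) vel=(+0.000,+0.000) ωy=+0.00 pitch=+180.0°

Key-timestep trajectory:
   step    t(s)  b1.x    b1.z    b1.vx   b1.vz   b2.x    b2.z    b2.vx   b2.vz   b3.x    b3.z    b3.vx   b3.vz 
     27  0.1929   +0.000  +0.025  +0.001  +0.000   -0.052  +0.073  -0.140  -0.055   -0.097  +0.106  -0.347  -0.325
     54  0.3857   +0.000  +0.025  +0.000  +0.000   -0.075  +0.035  +0.009  +0.016   -0.166  +0.055  -0.233  +0.113
     81  0.5786   +0.000  +0.025  +0.000  +0.000   -0.075  +0.035  +0.000  +0.000   -0.212  +0.048  -0.329  -0.222


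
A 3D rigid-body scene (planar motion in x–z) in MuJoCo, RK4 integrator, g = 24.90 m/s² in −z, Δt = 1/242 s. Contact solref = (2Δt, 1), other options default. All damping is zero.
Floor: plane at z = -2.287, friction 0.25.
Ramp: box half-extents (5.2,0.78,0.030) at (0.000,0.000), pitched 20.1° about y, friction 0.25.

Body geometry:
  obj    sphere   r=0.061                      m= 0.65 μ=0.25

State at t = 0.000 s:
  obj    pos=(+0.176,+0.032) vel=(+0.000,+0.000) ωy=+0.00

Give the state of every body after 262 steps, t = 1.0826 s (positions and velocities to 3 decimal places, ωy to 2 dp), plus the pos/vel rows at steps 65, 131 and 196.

State at t = 1.0826 s:
  obj    pos=(+3.540,-1.199) vel=(+6.214,-2.274) ωy=+108.47

Key-timestep trajectory:
   step    t(s)  obj.x    obj.z    obj.vx   obj.vz 
     65  0.2686   +0.383  -0.043  +1.542  -0.564
    131  0.5413   +1.017  -0.275  +3.107  -1.137
    196  0.8099   +2.059  -0.657  +4.649  -1.701


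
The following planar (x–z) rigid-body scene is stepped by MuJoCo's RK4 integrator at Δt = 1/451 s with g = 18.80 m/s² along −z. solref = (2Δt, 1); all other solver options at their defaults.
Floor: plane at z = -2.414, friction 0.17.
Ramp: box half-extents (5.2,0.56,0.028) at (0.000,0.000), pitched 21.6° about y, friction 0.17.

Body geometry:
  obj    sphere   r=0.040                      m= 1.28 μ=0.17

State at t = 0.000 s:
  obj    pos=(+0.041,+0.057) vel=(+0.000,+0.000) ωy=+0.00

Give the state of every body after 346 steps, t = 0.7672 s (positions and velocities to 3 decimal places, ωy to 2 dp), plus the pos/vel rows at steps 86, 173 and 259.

State at t = 0.7672 s:
  obj    pos=(+1.394,-0.479) vel=(+3.526,-1.396) ωy=+94.80

Key-timestep trajectory:
   step    t(s)  obj.x    obj.z    obj.vx   obj.vz 
     86  0.1907   +0.125  +0.024  +0.877  -0.347
    173  0.3836   +0.379  -0.077  +1.763  -0.698
    259  0.5743   +0.799  -0.243  +2.640  -1.045


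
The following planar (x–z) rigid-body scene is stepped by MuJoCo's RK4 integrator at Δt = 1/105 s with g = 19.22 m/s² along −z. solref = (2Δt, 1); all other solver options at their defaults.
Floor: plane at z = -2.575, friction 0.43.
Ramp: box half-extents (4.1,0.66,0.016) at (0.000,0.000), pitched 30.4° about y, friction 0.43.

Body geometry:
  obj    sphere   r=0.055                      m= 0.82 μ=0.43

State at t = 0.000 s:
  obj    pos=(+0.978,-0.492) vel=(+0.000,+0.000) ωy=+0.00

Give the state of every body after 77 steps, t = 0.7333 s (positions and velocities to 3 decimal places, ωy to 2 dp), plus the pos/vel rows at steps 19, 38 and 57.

State at t = 0.7333 s:
  obj    pos=(+2.589,-1.437) vel=(+4.393,-2.577) ωy=+92.61

Key-timestep trajectory:
   step    t(s)  obj.x    obj.z    obj.vx   obj.vz 
     19  0.1810   +1.076  -0.549  +1.084  -0.636
     38  0.3619   +1.371  -0.722  +2.168  -1.272
     57  0.5429   +1.861  -1.010  +3.252  -1.908


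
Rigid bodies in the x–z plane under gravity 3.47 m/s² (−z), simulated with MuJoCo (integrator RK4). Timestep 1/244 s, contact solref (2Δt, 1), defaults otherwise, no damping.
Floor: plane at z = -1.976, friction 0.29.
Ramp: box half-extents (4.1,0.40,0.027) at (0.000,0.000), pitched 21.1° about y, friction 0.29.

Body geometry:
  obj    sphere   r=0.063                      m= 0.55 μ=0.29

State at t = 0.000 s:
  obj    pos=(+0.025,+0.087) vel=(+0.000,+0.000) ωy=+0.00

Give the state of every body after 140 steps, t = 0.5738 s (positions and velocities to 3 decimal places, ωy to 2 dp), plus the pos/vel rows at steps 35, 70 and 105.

State at t = 0.5738 s:
  obj    pos=(+0.162,+0.034) vel=(+0.478,-0.184) ωy=+8.12

Key-timestep trajectory:
   step    t(s)  obj.x    obj.z    obj.vx   obj.vz 
     35  0.1434   +0.034  +0.084  +0.119  -0.046
     70  0.2869   +0.059  +0.074  +0.239  -0.092
    105  0.4303   +0.102  +0.057  +0.358  -0.138


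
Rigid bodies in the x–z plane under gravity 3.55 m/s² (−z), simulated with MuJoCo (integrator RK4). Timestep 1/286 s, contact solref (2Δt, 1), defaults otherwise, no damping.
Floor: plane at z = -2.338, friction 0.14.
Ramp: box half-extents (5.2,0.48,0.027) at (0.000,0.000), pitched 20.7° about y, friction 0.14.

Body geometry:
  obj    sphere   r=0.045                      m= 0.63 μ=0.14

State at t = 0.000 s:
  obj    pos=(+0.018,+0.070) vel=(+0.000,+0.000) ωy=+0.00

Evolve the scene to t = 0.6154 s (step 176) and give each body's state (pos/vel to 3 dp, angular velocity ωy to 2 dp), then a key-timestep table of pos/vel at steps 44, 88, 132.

State at t = 0.6154 s:
  obj    pos=(+0.177,+0.010) vel=(+0.516,-0.195) ωy=+12.25

Key-timestep trajectory:
   step    t(s)  obj.x    obj.z    obj.vx   obj.vz 
     44  0.1538   +0.028  +0.066  +0.129  -0.049
     88  0.3077   +0.058  +0.055  +0.258  -0.098
    132  0.4615   +0.107  +0.036  +0.387  -0.146


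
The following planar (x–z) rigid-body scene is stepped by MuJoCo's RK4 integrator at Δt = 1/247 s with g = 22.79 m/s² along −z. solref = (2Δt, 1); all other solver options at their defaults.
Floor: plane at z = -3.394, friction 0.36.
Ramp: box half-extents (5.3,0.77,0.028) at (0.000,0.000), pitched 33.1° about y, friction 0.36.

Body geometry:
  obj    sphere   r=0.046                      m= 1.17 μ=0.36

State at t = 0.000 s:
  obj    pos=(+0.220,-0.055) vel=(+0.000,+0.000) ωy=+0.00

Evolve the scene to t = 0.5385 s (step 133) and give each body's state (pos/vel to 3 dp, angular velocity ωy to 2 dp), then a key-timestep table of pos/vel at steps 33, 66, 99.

State at t = 0.5385 s:
  obj    pos=(+1.300,-0.759) vel=(+4.010,-2.614) ωy=+104.04

Key-timestep trajectory:
   step    t(s)  obj.x    obj.z    obj.vx   obj.vz 
     33  0.1336   +0.286  -0.098  +0.995  -0.649
     66  0.2672   +0.486  -0.228  +1.990  -1.297
     99  0.4008   +0.818  -0.445  +2.985  -1.946


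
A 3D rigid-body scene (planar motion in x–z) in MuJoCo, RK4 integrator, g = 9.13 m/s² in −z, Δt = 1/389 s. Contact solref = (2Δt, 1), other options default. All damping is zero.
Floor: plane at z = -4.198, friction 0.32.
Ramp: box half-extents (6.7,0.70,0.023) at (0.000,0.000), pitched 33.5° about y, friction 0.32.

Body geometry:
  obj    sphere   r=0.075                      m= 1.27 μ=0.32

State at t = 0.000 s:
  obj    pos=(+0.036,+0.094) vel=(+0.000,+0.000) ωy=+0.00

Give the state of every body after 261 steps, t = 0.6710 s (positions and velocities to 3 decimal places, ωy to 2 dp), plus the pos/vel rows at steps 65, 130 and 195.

State at t = 0.6710 s:
  obj    pos=(+0.712,-0.353) vel=(+2.014,-1.333) ωy=+32.19

Key-timestep trajectory:
   step    t(s)  obj.x    obj.z    obj.vx   obj.vz 
     65  0.1671   +0.078  +0.066  +0.502  -0.332
    130  0.3342   +0.204  -0.017  +1.003  -0.664
    195  0.5013   +0.413  -0.156  +1.505  -0.996


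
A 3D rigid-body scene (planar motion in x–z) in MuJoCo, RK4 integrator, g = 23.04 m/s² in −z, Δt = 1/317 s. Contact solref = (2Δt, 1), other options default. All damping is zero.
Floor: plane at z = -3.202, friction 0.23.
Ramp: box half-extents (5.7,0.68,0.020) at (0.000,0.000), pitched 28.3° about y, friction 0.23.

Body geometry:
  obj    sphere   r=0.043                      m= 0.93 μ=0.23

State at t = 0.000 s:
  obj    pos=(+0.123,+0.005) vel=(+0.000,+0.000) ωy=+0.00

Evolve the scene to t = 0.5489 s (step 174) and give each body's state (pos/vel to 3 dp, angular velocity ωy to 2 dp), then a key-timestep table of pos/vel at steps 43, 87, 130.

State at t = 0.5489 s:
  obj    pos=(+1.158,-0.552) vel=(+3.771,-2.030) ωy=+99.57

Key-timestep trajectory:
   step    t(s)  obj.x    obj.z    obj.vx   obj.vz 
     43  0.1356   +0.186  -0.029  +0.932  -0.502
     87  0.2744   +0.382  -0.134  +1.886  -1.015
    130  0.4101   +0.701  -0.306  +2.817  -1.517


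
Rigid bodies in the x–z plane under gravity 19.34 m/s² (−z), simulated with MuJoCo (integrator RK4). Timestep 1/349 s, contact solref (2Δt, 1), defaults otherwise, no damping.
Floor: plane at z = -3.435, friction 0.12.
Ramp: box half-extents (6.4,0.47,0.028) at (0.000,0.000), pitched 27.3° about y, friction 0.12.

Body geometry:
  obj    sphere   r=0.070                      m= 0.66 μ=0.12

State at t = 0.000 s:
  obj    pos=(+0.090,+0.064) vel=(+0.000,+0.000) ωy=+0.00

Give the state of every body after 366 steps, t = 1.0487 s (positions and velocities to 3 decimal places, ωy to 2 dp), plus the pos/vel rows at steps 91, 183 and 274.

State at t = 1.0487 s:
  obj    pos=(+3.417,-1.653) vel=(+6.345,-3.272) ωy=+77.23

Key-timestep trajectory:
   step    t(s)  obj.x    obj.z    obj.vx   obj.vz 
     91  0.2607   +0.296  -0.042  +1.577  -0.815
    183  0.5244   +0.922  -0.365  +3.169  -1.646
    274  0.7851   +1.954  -0.898  +4.767  -2.404


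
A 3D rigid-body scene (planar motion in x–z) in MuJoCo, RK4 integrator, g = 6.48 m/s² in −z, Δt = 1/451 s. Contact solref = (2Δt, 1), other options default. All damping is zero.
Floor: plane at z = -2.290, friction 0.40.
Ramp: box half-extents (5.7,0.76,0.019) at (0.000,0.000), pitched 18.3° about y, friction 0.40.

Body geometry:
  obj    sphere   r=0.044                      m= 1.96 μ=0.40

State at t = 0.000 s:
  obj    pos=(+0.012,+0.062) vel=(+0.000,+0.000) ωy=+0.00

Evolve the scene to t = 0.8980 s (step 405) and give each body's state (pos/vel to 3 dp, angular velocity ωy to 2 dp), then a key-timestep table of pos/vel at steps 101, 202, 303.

State at t = 0.8980 s:
  obj    pos=(+0.568,-0.122) vel=(+1.239,-0.410) ωy=+29.66

Key-timestep trajectory:
   step    t(s)  obj.x    obj.z    obj.vx   obj.vz 
    101  0.2239   +0.047  +0.051  +0.309  -0.102
    202  0.4479   +0.151  +0.017  +0.618  -0.204
    303  0.6718   +0.324  -0.041  +0.927  -0.307


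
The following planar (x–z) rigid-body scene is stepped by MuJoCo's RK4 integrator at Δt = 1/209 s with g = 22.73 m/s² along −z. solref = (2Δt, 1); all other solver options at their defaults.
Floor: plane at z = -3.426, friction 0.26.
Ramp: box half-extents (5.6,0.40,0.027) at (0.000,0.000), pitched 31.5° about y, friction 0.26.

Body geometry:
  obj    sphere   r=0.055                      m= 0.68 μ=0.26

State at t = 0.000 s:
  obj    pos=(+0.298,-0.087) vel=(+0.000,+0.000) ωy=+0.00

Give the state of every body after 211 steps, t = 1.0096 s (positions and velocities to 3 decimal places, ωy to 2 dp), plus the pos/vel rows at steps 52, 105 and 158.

State at t = 1.0096 s:
  obj    pos=(+3.985,-2.346) vel=(+7.303,-4.475) ωy=+155.68

Key-timestep trajectory:
   step    t(s)  obj.x    obj.z    obj.vx   obj.vz 
     52  0.2488   +0.522  -0.224  +1.800  -1.103
    105  0.5024   +1.211  -0.646  +3.634  -2.227
    158  0.7560   +2.365  -1.353  +5.468  -3.351


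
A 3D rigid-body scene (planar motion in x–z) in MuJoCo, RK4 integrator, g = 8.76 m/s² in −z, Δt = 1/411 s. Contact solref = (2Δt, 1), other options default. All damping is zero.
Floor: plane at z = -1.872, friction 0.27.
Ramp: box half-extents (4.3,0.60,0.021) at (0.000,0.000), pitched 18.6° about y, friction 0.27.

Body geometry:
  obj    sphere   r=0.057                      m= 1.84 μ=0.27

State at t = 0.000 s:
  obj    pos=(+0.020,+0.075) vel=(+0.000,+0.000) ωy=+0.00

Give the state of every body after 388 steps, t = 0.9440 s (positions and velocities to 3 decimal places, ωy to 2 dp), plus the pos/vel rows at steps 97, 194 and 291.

State at t = 0.9440 s:
  obj    pos=(+0.863,-0.208) vel=(+1.786,-0.601) ωy=+33.05

Key-timestep trajectory:
   step    t(s)  obj.x    obj.z    obj.vx   obj.vz 
     97  0.2360   +0.073  +0.058  +0.446  -0.150
    194  0.4720   +0.231  +0.005  +0.893  -0.300
    291  0.7080   +0.494  -0.084  +1.339  -0.451


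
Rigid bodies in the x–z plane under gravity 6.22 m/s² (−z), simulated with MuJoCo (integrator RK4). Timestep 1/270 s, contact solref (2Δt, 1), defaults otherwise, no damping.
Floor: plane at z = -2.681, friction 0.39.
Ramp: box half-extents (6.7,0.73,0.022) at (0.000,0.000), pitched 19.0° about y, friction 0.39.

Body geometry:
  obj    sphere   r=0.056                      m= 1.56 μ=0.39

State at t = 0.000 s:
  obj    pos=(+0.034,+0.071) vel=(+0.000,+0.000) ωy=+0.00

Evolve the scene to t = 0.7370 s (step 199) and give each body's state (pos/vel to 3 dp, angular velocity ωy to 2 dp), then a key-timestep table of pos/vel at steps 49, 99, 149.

State at t = 0.7370 s:
  obj    pos=(+0.405,-0.057) vel=(+1.008,-0.347) ωy=+19.03

Key-timestep trajectory:
   step    t(s)  obj.x    obj.z    obj.vx   obj.vz 
     49  0.1815   +0.056  +0.063  +0.248  -0.085
     99  0.3667   +0.126  +0.039  +0.502  -0.173
    149  0.5519   +0.242  -0.001  +0.755  -0.260


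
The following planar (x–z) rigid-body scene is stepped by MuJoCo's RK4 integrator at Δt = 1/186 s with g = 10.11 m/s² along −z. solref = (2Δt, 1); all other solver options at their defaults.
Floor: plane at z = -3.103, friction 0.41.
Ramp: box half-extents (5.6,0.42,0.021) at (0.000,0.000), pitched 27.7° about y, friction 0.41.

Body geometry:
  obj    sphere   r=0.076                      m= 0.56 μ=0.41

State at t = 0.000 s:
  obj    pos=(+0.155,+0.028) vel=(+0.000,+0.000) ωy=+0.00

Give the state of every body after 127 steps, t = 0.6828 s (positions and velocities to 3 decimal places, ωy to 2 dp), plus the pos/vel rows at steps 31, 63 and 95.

State at t = 0.6828 s:
  obj    pos=(+0.848,-0.336) vel=(+2.029,-1.065) ωy=+30.15

Key-timestep trajectory:
   step    t(s)  obj.x    obj.z    obj.vx   obj.vz 
     31  0.1667   +0.196  +0.006  +0.496  -0.260
     63  0.3387   +0.326  -0.061  +1.007  -0.529
     95  0.5108   +0.543  -0.175  +1.518  -0.797


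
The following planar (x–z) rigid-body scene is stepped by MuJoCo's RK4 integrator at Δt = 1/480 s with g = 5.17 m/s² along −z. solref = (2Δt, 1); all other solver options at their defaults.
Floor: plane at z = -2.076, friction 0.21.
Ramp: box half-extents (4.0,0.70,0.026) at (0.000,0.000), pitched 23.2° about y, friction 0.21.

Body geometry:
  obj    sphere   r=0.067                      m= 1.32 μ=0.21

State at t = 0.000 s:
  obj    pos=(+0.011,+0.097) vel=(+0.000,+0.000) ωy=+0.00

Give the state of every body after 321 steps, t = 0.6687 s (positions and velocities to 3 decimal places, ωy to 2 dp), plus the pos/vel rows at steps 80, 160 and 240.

State at t = 0.6687 s:
  obj    pos=(+0.310,-0.032) vel=(+0.894,-0.383) ωy=+14.52

Key-timestep trajectory:
   step    t(s)  obj.x    obj.z    obj.vx   obj.vz 
     80  0.1667   +0.029  +0.089  +0.223  -0.096
    160  0.3333   +0.085  +0.065  +0.446  -0.191
    240  0.5000   +0.178  +0.025  +0.669  -0.287


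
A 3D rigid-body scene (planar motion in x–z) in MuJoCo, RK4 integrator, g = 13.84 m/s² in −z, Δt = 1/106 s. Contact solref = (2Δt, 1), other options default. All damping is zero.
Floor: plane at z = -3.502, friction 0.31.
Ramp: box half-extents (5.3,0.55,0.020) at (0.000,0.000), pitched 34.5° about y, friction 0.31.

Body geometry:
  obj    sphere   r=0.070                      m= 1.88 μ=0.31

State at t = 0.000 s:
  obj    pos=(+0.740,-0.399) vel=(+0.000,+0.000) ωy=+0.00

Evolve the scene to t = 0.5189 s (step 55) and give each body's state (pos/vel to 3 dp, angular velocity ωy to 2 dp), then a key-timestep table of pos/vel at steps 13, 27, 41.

State at t = 0.5189 s:
  obj    pos=(+1.361,-0.826) vel=(+2.395,-1.646) ωy=+41.47

Key-timestep trajectory:
   step    t(s)  obj.x    obj.z    obj.vx   obj.vz 
     13  0.1226   +0.775  -0.423  +0.567  -0.388
     27  0.2547   +0.890  -0.502  +1.176  -0.808
     41  0.3868   +1.085  -0.637  +1.785  -1.227


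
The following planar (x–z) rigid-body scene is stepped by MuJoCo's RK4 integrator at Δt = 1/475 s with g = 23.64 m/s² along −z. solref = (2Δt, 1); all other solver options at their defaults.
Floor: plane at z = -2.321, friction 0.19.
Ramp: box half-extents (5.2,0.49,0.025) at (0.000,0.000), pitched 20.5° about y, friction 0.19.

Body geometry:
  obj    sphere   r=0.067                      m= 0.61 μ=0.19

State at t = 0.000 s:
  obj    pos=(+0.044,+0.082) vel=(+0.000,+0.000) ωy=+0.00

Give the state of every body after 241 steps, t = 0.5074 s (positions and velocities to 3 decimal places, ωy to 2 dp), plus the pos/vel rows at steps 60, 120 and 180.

State at t = 0.5074 s:
  obj    pos=(+0.757,-0.185) vel=(+2.810,-1.051) ωy=+44.77

Key-timestep trajectory:
   step    t(s)  obj.x    obj.z    obj.vx   obj.vz 
     60  0.1263   +0.088  +0.065  +0.700  -0.262
    120  0.2526   +0.221  +0.016  +1.399  -0.523
    180  0.3789   +0.442  -0.067  +2.099  -0.785


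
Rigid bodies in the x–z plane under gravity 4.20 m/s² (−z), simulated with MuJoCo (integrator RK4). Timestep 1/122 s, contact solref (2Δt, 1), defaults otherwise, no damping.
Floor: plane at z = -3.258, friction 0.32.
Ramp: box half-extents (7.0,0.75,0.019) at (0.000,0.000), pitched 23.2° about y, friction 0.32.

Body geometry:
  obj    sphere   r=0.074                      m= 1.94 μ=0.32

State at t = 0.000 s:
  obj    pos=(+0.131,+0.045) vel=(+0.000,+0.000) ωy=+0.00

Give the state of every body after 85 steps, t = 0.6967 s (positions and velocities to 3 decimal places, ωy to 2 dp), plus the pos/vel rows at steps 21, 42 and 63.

State at t = 0.6967 s:
  obj    pos=(+0.395,-0.068) vel=(+0.757,-0.324) ωy=+11.12

Key-timestep trajectory:
   step    t(s)  obj.x    obj.z    obj.vx   obj.vz 
     21  0.1721   +0.147  +0.038  +0.187  -0.080
     42  0.3443   +0.195  +0.017  +0.374  -0.160
     63  0.5164   +0.276  -0.017  +0.561  -0.240


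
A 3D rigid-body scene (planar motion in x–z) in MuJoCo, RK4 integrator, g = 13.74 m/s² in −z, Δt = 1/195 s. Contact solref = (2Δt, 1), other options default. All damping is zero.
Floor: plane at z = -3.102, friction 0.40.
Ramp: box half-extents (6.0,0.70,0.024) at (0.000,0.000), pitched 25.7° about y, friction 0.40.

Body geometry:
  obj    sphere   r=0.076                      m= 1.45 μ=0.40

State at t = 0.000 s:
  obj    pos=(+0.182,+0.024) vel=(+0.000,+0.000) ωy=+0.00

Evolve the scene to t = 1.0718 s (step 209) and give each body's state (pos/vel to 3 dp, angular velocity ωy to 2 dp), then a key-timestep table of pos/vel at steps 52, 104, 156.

State at t = 1.0718 s:
  obj    pos=(+2.385,-1.037) vel=(+4.110,-1.978) ωy=+60.01

Key-timestep trajectory:
   step    t(s)  obj.x    obj.z    obj.vx   obj.vz 
     52  0.2667   +0.318  -0.042  +1.023  -0.492
    104  0.5333   +0.727  -0.239  +2.045  -0.984
    156  0.8000   +1.409  -0.567  +3.068  -1.477


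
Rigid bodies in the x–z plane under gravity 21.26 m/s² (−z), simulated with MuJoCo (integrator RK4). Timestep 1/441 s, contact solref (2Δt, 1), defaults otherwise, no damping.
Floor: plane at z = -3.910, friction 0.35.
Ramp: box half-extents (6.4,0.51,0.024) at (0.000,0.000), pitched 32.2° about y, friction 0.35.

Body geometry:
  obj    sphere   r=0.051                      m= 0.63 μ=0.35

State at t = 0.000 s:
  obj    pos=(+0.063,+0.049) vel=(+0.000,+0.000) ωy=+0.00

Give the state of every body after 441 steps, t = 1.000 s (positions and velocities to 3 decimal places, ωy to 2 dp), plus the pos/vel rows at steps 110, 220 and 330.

State at t = 1.000 s:
  obj    pos=(+3.487,-2.107) vel=(+6.848,-4.312) ωy=+158.66

Key-timestep trajectory:
   step    t(s)  obj.x    obj.z    obj.vx   obj.vz 
    110  0.2494   +0.276  -0.085  +1.708  -1.076
    220  0.4989   +0.915  -0.488  +3.416  -2.151
    330  0.7483   +1.980  -1.158  +5.124  -3.227


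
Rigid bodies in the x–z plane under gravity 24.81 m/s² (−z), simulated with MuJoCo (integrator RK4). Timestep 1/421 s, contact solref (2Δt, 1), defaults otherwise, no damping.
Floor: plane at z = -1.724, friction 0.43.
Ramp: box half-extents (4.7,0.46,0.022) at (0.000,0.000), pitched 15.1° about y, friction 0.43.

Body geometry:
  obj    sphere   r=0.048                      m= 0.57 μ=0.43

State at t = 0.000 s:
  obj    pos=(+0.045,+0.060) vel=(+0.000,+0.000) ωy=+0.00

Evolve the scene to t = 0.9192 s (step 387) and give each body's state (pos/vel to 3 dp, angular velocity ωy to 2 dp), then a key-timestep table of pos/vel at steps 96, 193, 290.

State at t = 0.9192 s:
  obj    pos=(+1.928,-0.448) vel=(+4.097,-1.105) ωy=+88.40

Key-timestep trajectory:
   step    t(s)  obj.x    obj.z    obj.vx   obj.vz 
     96  0.2280   +0.161  +0.029  +1.016  -0.274
    193  0.4584   +0.513  -0.066  +2.043  -0.551
    290  0.6888   +1.103  -0.225  +3.070  -0.828


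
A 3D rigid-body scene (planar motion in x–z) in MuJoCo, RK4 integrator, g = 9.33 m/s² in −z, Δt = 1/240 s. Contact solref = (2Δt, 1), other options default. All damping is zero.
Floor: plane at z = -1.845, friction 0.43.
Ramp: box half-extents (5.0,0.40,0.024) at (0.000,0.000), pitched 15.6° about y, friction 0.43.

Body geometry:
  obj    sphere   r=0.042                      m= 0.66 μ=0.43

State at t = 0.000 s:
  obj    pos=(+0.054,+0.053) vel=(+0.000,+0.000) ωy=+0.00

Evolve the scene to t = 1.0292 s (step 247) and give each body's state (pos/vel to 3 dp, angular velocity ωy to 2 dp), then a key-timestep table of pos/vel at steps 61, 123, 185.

State at t = 1.0292 s:
  obj    pos=(+0.968,-0.202) vel=(+1.776,-0.496) ωy=+43.91

Key-timestep trajectory:
   step    t(s)  obj.x    obj.z    obj.vx   obj.vz 
     61  0.2542   +0.110  +0.038  +0.439  -0.123
    123  0.5125   +0.281  -0.010  +0.885  -0.247
    185  0.7708   +0.567  -0.090  +1.331  -0.371


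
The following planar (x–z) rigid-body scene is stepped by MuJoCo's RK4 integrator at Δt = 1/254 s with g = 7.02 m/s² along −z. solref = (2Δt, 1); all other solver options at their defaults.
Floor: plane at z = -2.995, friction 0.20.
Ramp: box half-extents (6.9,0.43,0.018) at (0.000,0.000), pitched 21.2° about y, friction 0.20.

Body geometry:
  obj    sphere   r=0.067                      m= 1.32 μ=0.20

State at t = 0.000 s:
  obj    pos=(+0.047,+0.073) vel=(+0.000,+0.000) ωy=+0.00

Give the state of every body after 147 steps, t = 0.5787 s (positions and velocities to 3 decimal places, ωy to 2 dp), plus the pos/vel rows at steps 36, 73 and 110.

State at t = 0.5787 s:
  obj    pos=(+0.330,-0.037) vel=(+0.978,-0.380) ωy=+15.66

Key-timestep trajectory:
   step    t(s)  obj.x    obj.z    obj.vx   obj.vz 
     36  0.1417   +0.064  +0.066  +0.240  -0.093
     73  0.2874   +0.117  +0.046  +0.486  -0.188
    110  0.4331   +0.206  +0.011  +0.732  -0.284


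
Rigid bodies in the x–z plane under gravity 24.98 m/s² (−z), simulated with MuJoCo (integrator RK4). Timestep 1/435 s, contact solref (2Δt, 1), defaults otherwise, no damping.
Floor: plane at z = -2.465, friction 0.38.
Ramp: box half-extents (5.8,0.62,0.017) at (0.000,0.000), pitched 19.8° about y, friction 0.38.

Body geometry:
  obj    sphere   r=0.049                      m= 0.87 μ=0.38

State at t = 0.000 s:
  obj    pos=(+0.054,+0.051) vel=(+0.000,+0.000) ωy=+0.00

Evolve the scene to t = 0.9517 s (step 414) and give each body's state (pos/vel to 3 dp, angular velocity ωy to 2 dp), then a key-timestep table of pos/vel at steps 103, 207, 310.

State at t = 0.9517 s:
  obj    pos=(+2.629,-0.877) vel=(+5.412,-1.949) ωy=+117.38

Key-timestep trajectory:
   step    t(s)  obj.x    obj.z    obj.vx   obj.vz 
    103  0.2368   +0.213  -0.007  +1.347  -0.485
    207  0.4759   +0.698  -0.181  +2.706  -0.974
    310  0.7126   +1.498  -0.469  +4.053  -1.459


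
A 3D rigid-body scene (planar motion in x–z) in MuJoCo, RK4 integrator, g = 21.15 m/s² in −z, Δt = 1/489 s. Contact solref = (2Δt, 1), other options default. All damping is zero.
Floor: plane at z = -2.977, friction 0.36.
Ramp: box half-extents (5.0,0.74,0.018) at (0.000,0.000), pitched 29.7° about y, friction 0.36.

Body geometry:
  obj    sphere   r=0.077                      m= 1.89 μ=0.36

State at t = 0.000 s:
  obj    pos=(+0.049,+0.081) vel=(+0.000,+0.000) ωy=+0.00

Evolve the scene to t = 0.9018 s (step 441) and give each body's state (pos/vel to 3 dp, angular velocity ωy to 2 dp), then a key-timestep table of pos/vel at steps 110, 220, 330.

State at t = 0.9018 s:
  obj    pos=(+2.693,-1.427) vel=(+5.864,-3.345) ωy=+87.66

Key-timestep trajectory:
   step    t(s)  obj.x    obj.z    obj.vx   obj.vz 
    110  0.2249   +0.214  -0.013  +1.463  -0.834
    220  0.4499   +0.707  -0.294  +2.925  -1.669
    330  0.6748   +1.530  -0.763  +4.388  -2.503


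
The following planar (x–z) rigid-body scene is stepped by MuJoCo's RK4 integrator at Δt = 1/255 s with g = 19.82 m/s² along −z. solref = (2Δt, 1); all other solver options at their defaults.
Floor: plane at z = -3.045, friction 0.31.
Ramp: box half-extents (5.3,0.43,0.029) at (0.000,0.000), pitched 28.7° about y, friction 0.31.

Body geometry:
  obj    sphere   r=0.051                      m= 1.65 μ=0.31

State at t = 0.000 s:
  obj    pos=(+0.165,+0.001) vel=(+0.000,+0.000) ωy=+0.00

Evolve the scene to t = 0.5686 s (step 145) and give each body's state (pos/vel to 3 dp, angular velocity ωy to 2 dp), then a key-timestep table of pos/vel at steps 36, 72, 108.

State at t = 0.5686 s:
  obj    pos=(+1.129,-0.527) vel=(+3.391,-1.857) ωy=+75.78

Key-timestep trajectory:
   step    t(s)  obj.x    obj.z    obj.vx   obj.vz 
     36  0.1412   +0.224  -0.032  +0.842  -0.461
     72  0.2824   +0.403  -0.129  +1.684  -0.922
    108  0.4235   +0.700  -0.292  +2.526  -1.383


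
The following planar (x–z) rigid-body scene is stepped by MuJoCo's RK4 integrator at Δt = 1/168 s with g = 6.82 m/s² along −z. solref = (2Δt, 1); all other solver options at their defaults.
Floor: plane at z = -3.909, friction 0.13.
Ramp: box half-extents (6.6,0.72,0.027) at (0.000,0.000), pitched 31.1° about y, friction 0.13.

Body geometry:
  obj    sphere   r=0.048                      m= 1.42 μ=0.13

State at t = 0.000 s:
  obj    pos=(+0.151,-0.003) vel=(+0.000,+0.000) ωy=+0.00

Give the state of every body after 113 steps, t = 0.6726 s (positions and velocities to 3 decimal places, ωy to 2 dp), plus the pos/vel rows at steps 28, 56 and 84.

State at t = 0.6726 s:
  obj    pos=(+0.686,-0.326) vel=(+1.591,-0.961) ωy=+26.57

Key-timestep trajectory:
   step    t(s)  obj.x    obj.z    obj.vx   obj.vz 
     28  0.1667   +0.184  -0.023  +0.394  -0.238
     56  0.3333   +0.282  -0.083  +0.793  -0.467
     84  0.5000   +0.447  -0.182  +1.186  -0.706


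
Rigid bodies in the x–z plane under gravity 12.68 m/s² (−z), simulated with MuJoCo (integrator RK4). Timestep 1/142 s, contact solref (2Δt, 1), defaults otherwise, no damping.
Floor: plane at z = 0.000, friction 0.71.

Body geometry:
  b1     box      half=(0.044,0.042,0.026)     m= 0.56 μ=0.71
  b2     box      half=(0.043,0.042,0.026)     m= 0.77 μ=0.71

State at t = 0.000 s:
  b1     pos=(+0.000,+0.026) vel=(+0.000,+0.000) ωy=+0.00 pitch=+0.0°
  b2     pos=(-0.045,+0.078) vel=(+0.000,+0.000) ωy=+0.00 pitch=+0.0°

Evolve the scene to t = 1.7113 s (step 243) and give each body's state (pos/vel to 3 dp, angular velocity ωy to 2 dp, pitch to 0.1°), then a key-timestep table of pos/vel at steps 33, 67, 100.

State at t = 1.7113 s:
  b1     pos=(+0.000,+0.026) vel=(+0.000,+0.000) ωy=+0.00 pitch=+0.0°
  b2     pos=(-0.082,+0.043) vel=(+0.000,+0.000) ωy=+0.00 pitch=-90.0°

Key-timestep trajectory:
   step    t(s)  b1.x    b1.z    b1.vx   b1.vz   b2.x    b2.z    b2.vx   b2.vz 
     33  0.2324   +0.000  +0.026  +0.001  +0.000   -0.059  +0.073  -0.200  -0.136
     67  0.4718   +0.000  +0.026  +0.000  +0.000   -0.102  +0.050  -0.010  +0.001
    100  0.7042   +0.000  +0.026  +0.000  +0.000   -0.077  +0.045  -0.022  +0.003


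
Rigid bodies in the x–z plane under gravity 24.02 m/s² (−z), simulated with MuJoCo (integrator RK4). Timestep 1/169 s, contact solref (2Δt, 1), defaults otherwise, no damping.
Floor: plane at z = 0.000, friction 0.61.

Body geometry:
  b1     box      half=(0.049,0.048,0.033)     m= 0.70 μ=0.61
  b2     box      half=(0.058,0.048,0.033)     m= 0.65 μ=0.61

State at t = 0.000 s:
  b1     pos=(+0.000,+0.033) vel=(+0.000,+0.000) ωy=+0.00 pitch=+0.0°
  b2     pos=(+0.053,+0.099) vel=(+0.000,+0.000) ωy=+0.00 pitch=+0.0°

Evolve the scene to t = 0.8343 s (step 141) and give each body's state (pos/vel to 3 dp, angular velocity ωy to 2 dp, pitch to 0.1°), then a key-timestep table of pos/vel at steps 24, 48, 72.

State at t = 0.8343 s:
  b1     pos=(+0.000,+0.033) vel=(+0.000,+0.000) ωy=+0.00 pitch=+0.0°
  b2     pos=(+0.199,+0.033) vel=(+0.000,+0.000) ωy=+0.00 pitch=+180.0°

Key-timestep trajectory:
   step    t(s)  b1.x    b1.z    b1.vx   b1.vz   b2.x    b2.z    b2.vx   b2.vz 
     24  0.1420   +0.000  +0.033  -0.001  +0.000   +0.071  +0.091  +0.314  -0.306
     48  0.2840   +0.000  +0.033  +0.000  +0.000   +0.131  +0.066  +0.240  +0.029
     72  0.4260   +0.000  +0.033  +0.000  +0.000   +0.174  +0.056  +0.558  -0.348


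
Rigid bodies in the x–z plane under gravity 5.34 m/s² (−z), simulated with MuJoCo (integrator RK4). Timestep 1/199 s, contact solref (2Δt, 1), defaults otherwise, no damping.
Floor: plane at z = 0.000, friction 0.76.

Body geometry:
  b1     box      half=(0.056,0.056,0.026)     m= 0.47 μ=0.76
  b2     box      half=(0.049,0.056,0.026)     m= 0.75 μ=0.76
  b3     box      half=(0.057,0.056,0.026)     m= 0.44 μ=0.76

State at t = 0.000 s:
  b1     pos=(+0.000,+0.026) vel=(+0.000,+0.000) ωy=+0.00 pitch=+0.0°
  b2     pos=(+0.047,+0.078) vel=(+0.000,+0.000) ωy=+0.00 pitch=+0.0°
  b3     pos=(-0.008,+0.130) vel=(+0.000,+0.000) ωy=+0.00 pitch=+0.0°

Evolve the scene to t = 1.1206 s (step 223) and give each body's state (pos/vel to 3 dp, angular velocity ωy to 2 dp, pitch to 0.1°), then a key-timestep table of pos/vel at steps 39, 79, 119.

State at t = 1.1206 s:
  b1     pos=(+0.000,+0.026) vel=(+0.000,+0.000) ωy=+0.00 pitch=+0.0°
  b2     pos=(+0.047,+0.078) vel=(+0.000,+0.000) ωy=+0.00 pitch=+0.0°
  b3     pos=(-0.136,+0.026) vel=(+0.000,+0.000) ωy=+0.00 pitch=+180.0°

Key-timestep trajectory:
   step    t(s)  b1.x    b1.z    b1.vx   b1.vz   b2.x    b2.z    b2.vx   b2.vz   b3.x    b3.z    b3.vx   b3.vz 
     39  0.1960   +0.000  +0.026  +0.000  +0.000   +0.047  +0.078  +0.000  +0.000   -0.017  +0.126  -0.103  -0.072
     79  0.3970   +0.000  +0.026  +0.000  +0.000   +0.047  +0.078  +0.000  +0.000   -0.045  +0.114  -0.159  -0.015
    119  0.5980   +0.000  +0.026  +0.000  +0.000   +0.047  +0.078  +0.000  +0.000   -0.092  +0.097  -0.309  -0.256
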